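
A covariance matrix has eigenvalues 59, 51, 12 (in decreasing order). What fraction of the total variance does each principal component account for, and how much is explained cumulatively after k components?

Step 1 — total variance = trace(Sigma) = Σ λ_i = 59 + 51 + 12 = 122.

Step 2 — fraction explained by component i = λ_i / Σ λ:
  PC1: 59/122 = 0.4836
  PC2: 51/122 = 0.418
  PC3: 12/122 = 0.0984

Step 3 — cumulative fraction after k components = (λ_1 + ... + λ_k) / Σ λ:
  k = 1: 59/122 = 0.4836
  k = 2: (59 + 51)/122 = 110/122 = 0.9016
  k = 3: (59 + 51 + 12)/122 = 122/122 = 1

Summary (fraction, with percent):

explained: PC1 0.4836 (48.36%), PC2 0.418 (41.8%), PC3 0.0984 (9.84%);  cumulative: 0.4836, 0.9016, 1


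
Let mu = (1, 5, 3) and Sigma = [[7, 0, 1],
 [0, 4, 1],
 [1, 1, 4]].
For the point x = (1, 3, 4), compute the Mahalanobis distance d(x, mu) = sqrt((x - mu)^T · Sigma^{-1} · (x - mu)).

Step 1 — centre the observation: (x - mu) = (0, -2, 1).

Step 2 — invert Sigma (cofactor / det for 3×3, or solve directly):
  Sigma^{-1} = [[0.1485, 0.0099, -0.0396],
 [0.0099, 0.2673, -0.0693],
 [-0.0396, -0.0693, 0.2772]].

Step 3 — form the quadratic (x - mu)^T · Sigma^{-1} · (x - mu):
  Sigma^{-1} · (x - mu) = (-0.0594, -0.604, 0.4158).
  (x - mu)^T · [Sigma^{-1} · (x - mu)] = (0)·(-0.0594) + (-2)·(-0.604) + (1)·(0.4158) = 1.6238.

Step 4 — take square root: d = √(1.6238) ≈ 1.2743.

d(x, mu) = √(1.6238) ≈ 1.2743


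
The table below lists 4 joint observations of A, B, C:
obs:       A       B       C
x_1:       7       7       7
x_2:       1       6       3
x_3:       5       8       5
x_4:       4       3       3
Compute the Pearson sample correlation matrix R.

Step 1 — column means:
  mean(A) = (7 + 1 + 5 + 4) / 4 = 17/4 = 4.25
  mean(B) = (7 + 6 + 8 + 3) / 4 = 24/4 = 6
  mean(C) = (7 + 3 + 5 + 3) / 4 = 18/4 = 4.5

Step 2 — sample variances and covariances s[i,j] = (1/(n-1)) · Σ_k (x_{k,i} - mean_i) · (x_{k,j} - mean_j), with n-1 = 3:
  s[A,A] = ((2.75)·(2.75) + (-3.25)·(-3.25) + (0.75)·(0.75) + (-0.25)·(-0.25)) / 3 = 18.75/3 = 6.25
  s[A,B] = ((2.75)·(1) + (-3.25)·(0) + (0.75)·(2) + (-0.25)·(-3)) / 3 = 5/3 = 1.6667
  s[A,C] = ((2.75)·(2.5) + (-3.25)·(-1.5) + (0.75)·(0.5) + (-0.25)·(-1.5)) / 3 = 12.5/3 = 4.1667
  s[B,B] = ((1)·(1) + (0)·(0) + (2)·(2) + (-3)·(-3)) / 3 = 14/3 = 4.6667
  s[B,C] = ((1)·(2.5) + (0)·(-1.5) + (2)·(0.5) + (-3)·(-1.5)) / 3 = 8/3 = 2.6667
  s[C,C] = ((2.5)·(2.5) + (-1.5)·(-1.5) + (0.5)·(0.5) + (-1.5)·(-1.5)) / 3 = 11/3 = 3.6667
  Sample standard deviations s_i = √(s[i,i]):
  s(A) = √(6.25) = 2.5
  s(B) = √(4.6667) = 2.1602
  s(C) = √(3.6667) = 1.9149

Step 3 — r_{ij} = s_{ij} / (s_i · s_j):
  r[A,A] = 1 (diagonal).
  r[A,B] = 1.6667 / (2.5 · 2.1602) = 1.6667 / 5.4006 = 0.3086
  r[A,C] = 4.1667 / (2.5 · 1.9149) = 4.1667 / 4.7871 = 0.8704
  r[B,B] = 1 (diagonal).
  r[B,C] = 2.6667 / (2.1602 · 1.9149) = 2.6667 / 4.1366 = 0.6447
  r[C,C] = 1 (diagonal).

R is symmetric with unit diagonal. Assembling:

R = [[1, 0.3086, 0.8704],
 [0.3086, 1, 0.6447],
 [0.8704, 0.6447, 1]]


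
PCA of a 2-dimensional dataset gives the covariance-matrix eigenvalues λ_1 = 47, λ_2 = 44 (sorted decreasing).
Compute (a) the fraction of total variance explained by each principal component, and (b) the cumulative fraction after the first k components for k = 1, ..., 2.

Step 1 — total variance = trace(Sigma) = Σ λ_i = 47 + 44 = 91.

Step 2 — fraction explained by component i = λ_i / Σ λ:
  PC1: 47/91 = 0.5165
  PC2: 44/91 = 0.4835

Step 3 — cumulative fraction after k components = (λ_1 + ... + λ_k) / Σ λ:
  k = 1: 47/91 = 0.5165
  k = 2: (47 + 44)/91 = 91/91 = 1

Summary (fraction, with percent):

explained: PC1 0.5165 (51.65%), PC2 0.4835 (48.35%);  cumulative: 0.5165, 1


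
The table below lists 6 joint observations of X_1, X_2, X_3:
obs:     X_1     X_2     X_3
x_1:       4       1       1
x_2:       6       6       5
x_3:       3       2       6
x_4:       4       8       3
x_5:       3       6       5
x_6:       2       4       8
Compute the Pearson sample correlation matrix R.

Step 1 — column means:
  mean(X_1) = (4 + 6 + 3 + 4 + 3 + 2) / 6 = 22/6 = 3.6667
  mean(X_2) = (1 + 6 + 2 + 8 + 6 + 4) / 6 = 27/6 = 4.5
  mean(X_3) = (1 + 5 + 6 + 3 + 5 + 8) / 6 = 28/6 = 4.6667

Step 2 — sample variances and covariances s[i,j] = (1/(n-1)) · Σ_k (x_{k,i} - mean_i) · (x_{k,j} - mean_j), with n-1 = 5:
  s[X_1,X_1] = ((0.3333)·(0.3333) + (2.3333)·(2.3333) + (-0.6667)·(-0.6667) + (0.3333)·(0.3333) + (-0.6667)·(-0.6667) + (-1.6667)·(-1.6667)) / 5 = 9.3333/5 = 1.8667
  s[X_1,X_2] = ((0.3333)·(-3.5) + (2.3333)·(1.5) + (-0.6667)·(-2.5) + (0.3333)·(3.5) + (-0.6667)·(1.5) + (-1.6667)·(-0.5)) / 5 = 5/5 = 1
  s[X_1,X_3] = ((0.3333)·(-3.6667) + (2.3333)·(0.3333) + (-0.6667)·(1.3333) + (0.3333)·(-1.6667) + (-0.6667)·(0.3333) + (-1.6667)·(3.3333)) / 5 = -7.6667/5 = -1.5333
  s[X_2,X_2] = ((-3.5)·(-3.5) + (1.5)·(1.5) + (-2.5)·(-2.5) + (3.5)·(3.5) + (1.5)·(1.5) + (-0.5)·(-0.5)) / 5 = 35.5/5 = 7.1
  s[X_2,X_3] = ((-3.5)·(-3.6667) + (1.5)·(0.3333) + (-2.5)·(1.3333) + (3.5)·(-1.6667) + (1.5)·(0.3333) + (-0.5)·(3.3333)) / 5 = 3/5 = 0.6
  s[X_3,X_3] = ((-3.6667)·(-3.6667) + (0.3333)·(0.3333) + (1.3333)·(1.3333) + (-1.6667)·(-1.6667) + (0.3333)·(0.3333) + (3.3333)·(3.3333)) / 5 = 29.3333/5 = 5.8667
  Sample standard deviations s_i = √(s[i,i]):
  s(X_1) = √(1.8667) = 1.3663
  s(X_2) = √(7.1) = 2.6646
  s(X_3) = √(5.8667) = 2.4221

Step 3 — r_{ij} = s_{ij} / (s_i · s_j):
  r[X_1,X_1] = 1 (diagonal).
  r[X_1,X_2] = 1 / (1.3663 · 2.6646) = 1 / 3.6405 = 0.2747
  r[X_1,X_3] = -1.5333 / (1.3663 · 2.4221) = -1.5333 / 3.3092 = -0.4633
  r[X_2,X_2] = 1 (diagonal).
  r[X_2,X_3] = 0.6 / (2.6646 · 2.4221) = 0.6 / 6.4539 = 0.093
  r[X_3,X_3] = 1 (diagonal).

R is symmetric with unit diagonal. Assembling:

R = [[1, 0.2747, -0.4633],
 [0.2747, 1, 0.093],
 [-0.4633, 0.093, 1]]


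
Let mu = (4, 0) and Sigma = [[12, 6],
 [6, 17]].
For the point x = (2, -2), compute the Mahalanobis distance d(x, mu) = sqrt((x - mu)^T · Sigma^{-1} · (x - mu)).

Step 1 — centre the observation: (x - mu) = (-2, -2).

Step 2 — invert Sigma. det(Sigma) = 12·17 - (6)² = 168.
  Sigma^{-1} = (1/det) · [[d, -b], [-b, a]] = [[0.1012, -0.0357],
 [-0.0357, 0.0714]].

Step 3 — form the quadratic (x - mu)^T · Sigma^{-1} · (x - mu):
  Sigma^{-1} · (x - mu) = (-0.131, -0.0714).
  (x - mu)^T · [Sigma^{-1} · (x - mu)] = (-2)·(-0.131) + (-2)·(-0.0714) = 0.4048.

Step 4 — take square root: d = √(0.4048) ≈ 0.6362.

d(x, mu) = √(0.4048) ≈ 0.6362


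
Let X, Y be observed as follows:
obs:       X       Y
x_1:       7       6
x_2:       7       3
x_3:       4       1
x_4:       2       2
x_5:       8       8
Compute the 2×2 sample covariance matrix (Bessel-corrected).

Step 1 — column means:
  mean(X) = (7 + 7 + 4 + 2 + 8) / 5 = 28/5 = 5.6
  mean(Y) = (6 + 3 + 1 + 2 + 8) / 5 = 20/5 = 4

Step 2 — sample covariance S[i,j] = (1/(n-1)) · Σ_k (x_{k,i} - mean_i) · (x_{k,j} - mean_j), with n-1 = 4.
  S[X,X] = ((1.4)·(1.4) + (1.4)·(1.4) + (-1.6)·(-1.6) + (-3.6)·(-3.6) + (2.4)·(2.4)) / 4 = 25.2/4 = 6.3
  S[X,Y] = ((1.4)·(2) + (1.4)·(-1) + (-1.6)·(-3) + (-3.6)·(-2) + (2.4)·(4)) / 4 = 23/4 = 5.75
  S[Y,Y] = ((2)·(2) + (-1)·(-1) + (-3)·(-3) + (-2)·(-2) + (4)·(4)) / 4 = 34/4 = 8.5

S is symmetric (S[j,i] = S[i,j]). Assembling:

S = [[6.3, 5.75],
 [5.75, 8.5]]


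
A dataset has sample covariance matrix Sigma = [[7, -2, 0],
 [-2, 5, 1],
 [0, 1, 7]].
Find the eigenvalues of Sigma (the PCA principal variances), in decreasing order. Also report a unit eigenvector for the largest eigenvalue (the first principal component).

Step 1 — characteristic polynomial p(λ) = det(λI - Sigma) = λ³ - tr·λ² + c_1·λ - det, where tr = trace, c_1 = sum of the principal 2×2 minors, det = det(Sigma):
  tr = 7 + 5 + 7 = 19,
  c_1 = (7·5 - (-2)²) + (7·7 - (0)²) + (5·7 - (1)²) = 31 + 49 + 34 = 114,
  det = 7·(5·7 - (1)²) - (-2)·((-2)·7 - (1)·(0)) + (0)·((-2)·(1) - 5·(0)) = 7·(34) - (-2)·(-14) + (0)·(-2) = 210.
  So p(λ) = λ³ - 19λ² + 114λ - 210.
Step 2 — look for an integer root (rational root theorem: any rational root is an integer divisor of 210). Testing λ = 7:
  p(7) = 343 - 931 + 798 - 210 = 0  ✓
  Dividing out (λ - 7): p(λ) = (λ - 7)(λ² - 12λ + 30).
Step 3 — remaining eigenvalues from the quadratic λ² - 12λ + 30 = 0:
  Δ = 12² - 4·30 = 144 - 120 = 24,  λ = (12 ± √24)/2 = (12 ± 4.899)/2 ≈ 8.4495 or 3.5505.
  Sorted: λ_1 = 8.4495,  λ_2 = 7,  λ_3 = 3.5505  (check: sum = 19 = tr ✓).

Step 4 — unit eigenvector for λ_1 ≈ 8.4495: v spans the null space of (Sigma - λ_1 I), whose rows are
  r_1 = (-1.4495, -2, 0),  r_2 = (-2, -3.4495, 1),  r_3 = (0, 1, -1.4495).
  v is orthogonal to every row, so take v ∝ r_1 × r_2 = ((-2)·(1) - (0)·(-3.4495), (0)·(-2) - (-1.4495)·(1), (-1.4495)·(-3.4495) - (-2)·(-2)) ≈ (-2, 1.4495, 1).
  Rescale (multiply by -1 so the first nonzero entry is positive): u = (2, -1.4495, -1).
  ||u|| = √((2)² + (-1.4495)² + (-1)²) = √(7.101) ≈ 2.6648,  v_1 = u/||u|| ≈ (0.7505, -0.5439, -0.3753) (||v_1|| = 1).

λ_1 = 8.4495,  λ_2 = 7,  λ_3 = 3.5505;  v_1 ≈ (0.7505, -0.5439, -0.3753)


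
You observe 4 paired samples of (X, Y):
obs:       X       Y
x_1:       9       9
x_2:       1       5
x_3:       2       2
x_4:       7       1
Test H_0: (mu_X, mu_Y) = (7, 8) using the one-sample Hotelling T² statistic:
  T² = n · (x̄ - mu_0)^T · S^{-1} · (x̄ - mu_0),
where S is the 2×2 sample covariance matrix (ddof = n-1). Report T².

Step 1 — sample mean vector:
  mean(X) = (9 + 1 + 2 + 7) / 4 = 19/4 = 4.75
  mean(Y) = (9 + 5 + 2 + 1) / 4 = 17/4 = 4.25
  x̄ = (4.75, 4.25),  deviation x̄ - mu_0 = (4.75, 4.25) - (7, 8) = (-2.25, -3.75).

Step 2 — sample covariance matrix, S[i,j] = (1/(n-1)) · Σ_k (x_{k,i} - mean_i) · (x_{k,j} - mean_j), divisor n-1 = 3:
  S[X,X] = ((4.25)·(4.25) + (-3.75)·(-3.75) + (-2.75)·(-2.75) + (2.25)·(2.25)) / 3 = 44.75/3 = 14.9167
  S[X,Y] = ((4.25)·(4.75) + (-3.75)·(0.75) + (-2.75)·(-2.25) + (2.25)·(-3.25)) / 3 = 16.25/3 = 5.4167
  S[Y,Y] = ((4.75)·(4.75) + (0.75)·(0.75) + (-2.25)·(-2.25) + (-3.25)·(-3.25)) / 3 = 38.75/3 = 12.9167
  S = [[14.9167, 5.4167],
 [5.4167, 12.9167]].

Step 3 — invert S. det(S) = 14.9167·12.9167 - (5.4167)² = 163.3333.
  S^{-1} = (1/det) · [[d, -b], [-b, a]] = [[0.0791, -0.0332],
 [-0.0332, 0.0913]].

Step 4 — quadratic form (x̄ - mu_0)^T · S^{-1} · (x̄ - mu_0):
  S^{-1} · (x̄ - mu_0) = (-0.0536, -0.2679),
  (x̄ - mu_0)^T · [...] = (-2.25)·(-0.0536) + (-3.75)·(-0.2679) = 1.125.

Step 5 — scale by n: T² = 4 · 1.125 = 4.5.

T² ≈ 4.5


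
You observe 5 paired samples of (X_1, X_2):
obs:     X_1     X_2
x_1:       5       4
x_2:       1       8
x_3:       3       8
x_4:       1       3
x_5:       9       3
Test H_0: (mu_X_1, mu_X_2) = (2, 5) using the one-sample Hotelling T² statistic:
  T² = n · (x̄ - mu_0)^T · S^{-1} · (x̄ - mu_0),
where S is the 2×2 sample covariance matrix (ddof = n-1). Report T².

Step 1 — sample mean vector:
  mean(X_1) = (5 + 1 + 3 + 1 + 9) / 5 = 19/5 = 3.8
  mean(X_2) = (4 + 8 + 8 + 3 + 3) / 5 = 26/5 = 5.2
  x̄ = (3.8, 5.2),  deviation x̄ - mu_0 = (3.8, 5.2) - (2, 5) = (1.8, 0.2).

Step 2 — sample covariance matrix, S[i,j] = (1/(n-1)) · Σ_k (x_{k,i} - mean_i) · (x_{k,j} - mean_j), divisor n-1 = 4:
  S[X_1,X_1] = ((1.2)·(1.2) + (-2.8)·(-2.8) + (-0.8)·(-0.8) + (-2.8)·(-2.8) + (5.2)·(5.2)) / 4 = 44.8/4 = 11.2
  S[X_1,X_2] = ((1.2)·(-1.2) + (-2.8)·(2.8) + (-0.8)·(2.8) + (-2.8)·(-2.2) + (5.2)·(-2.2)) / 4 = -16.8/4 = -4.2
  S[X_2,X_2] = ((-1.2)·(-1.2) + (2.8)·(2.8) + (2.8)·(2.8) + (-2.2)·(-2.2) + (-2.2)·(-2.2)) / 4 = 26.8/4 = 6.7
  S = [[11.2, -4.2],
 [-4.2, 6.7]].

Step 3 — invert S. det(S) = 11.2·6.7 - (-4.2)² = 57.4.
  S^{-1} = (1/det) · [[d, -b], [-b, a]] = [[0.1167, 0.0732],
 [0.0732, 0.1951]].

Step 4 — quadratic form (x̄ - mu_0)^T · S^{-1} · (x̄ - mu_0):
  S^{-1} · (x̄ - mu_0) = (0.2247, 0.1707),
  (x̄ - mu_0)^T · [...] = (1.8)·(0.2247) + (0.2)·(0.1707) = 0.4387.

Step 5 — scale by n: T² = 5 · 0.4387 = 2.1934.

T² ≈ 2.1934


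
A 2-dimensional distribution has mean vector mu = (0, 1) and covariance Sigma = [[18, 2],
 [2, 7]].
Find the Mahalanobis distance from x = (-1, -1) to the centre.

Step 1 — centre the observation: (x - mu) = (-1, -2).

Step 2 — invert Sigma. det(Sigma) = 18·7 - (2)² = 122.
  Sigma^{-1} = (1/det) · [[d, -b], [-b, a]] = [[0.0574, -0.0164],
 [-0.0164, 0.1475]].

Step 3 — form the quadratic (x - mu)^T · Sigma^{-1} · (x - mu):
  Sigma^{-1} · (x - mu) = (-0.0246, -0.2787).
  (x - mu)^T · [Sigma^{-1} · (x - mu)] = (-1)·(-0.0246) + (-2)·(-0.2787) = 0.582.

Step 4 — take square root: d = √(0.582) ≈ 0.7629.

d(x, mu) = √(0.582) ≈ 0.7629


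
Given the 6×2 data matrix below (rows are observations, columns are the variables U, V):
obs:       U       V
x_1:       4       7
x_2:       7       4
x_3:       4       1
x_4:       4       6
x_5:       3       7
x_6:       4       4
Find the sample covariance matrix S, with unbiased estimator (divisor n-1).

Step 1 — column means:
  mean(U) = (4 + 7 + 4 + 4 + 3 + 4) / 6 = 26/6 = 4.3333
  mean(V) = (7 + 4 + 1 + 6 + 7 + 4) / 6 = 29/6 = 4.8333

Step 2 — sample covariance S[i,j] = (1/(n-1)) · Σ_k (x_{k,i} - mean_i) · (x_{k,j} - mean_j), with n-1 = 5.
  S[U,U] = ((-0.3333)·(-0.3333) + (2.6667)·(2.6667) + (-0.3333)·(-0.3333) + (-0.3333)·(-0.3333) + (-1.3333)·(-1.3333) + (-0.3333)·(-0.3333)) / 5 = 9.3333/5 = 1.8667
  S[U,V] = ((-0.3333)·(2.1667) + (2.6667)·(-0.8333) + (-0.3333)·(-3.8333) + (-0.3333)·(1.1667) + (-1.3333)·(2.1667) + (-0.3333)·(-0.8333)) / 5 = -4.6667/5 = -0.9333
  S[V,V] = ((2.1667)·(2.1667) + (-0.8333)·(-0.8333) + (-3.8333)·(-3.8333) + (1.1667)·(1.1667) + (2.1667)·(2.1667) + (-0.8333)·(-0.8333)) / 5 = 26.8333/5 = 5.3667

S is symmetric (S[j,i] = S[i,j]). Assembling:

S = [[1.8667, -0.9333],
 [-0.9333, 5.3667]]


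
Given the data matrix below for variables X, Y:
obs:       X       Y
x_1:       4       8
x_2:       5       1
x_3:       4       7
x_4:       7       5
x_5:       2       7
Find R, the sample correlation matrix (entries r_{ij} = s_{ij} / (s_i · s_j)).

Step 1 — column means:
  mean(X) = (4 + 5 + 4 + 7 + 2) / 5 = 22/5 = 4.4
  mean(Y) = (8 + 1 + 7 + 5 + 7) / 5 = 28/5 = 5.6

Step 2 — sample variances and covariances s[i,j] = (1/(n-1)) · Σ_k (x_{k,i} - mean_i) · (x_{k,j} - mean_j), with n-1 = 4:
  s[X,X] = ((-0.4)·(-0.4) + (0.6)·(0.6) + (-0.4)·(-0.4) + (2.6)·(2.6) + (-2.4)·(-2.4)) / 4 = 13.2/4 = 3.3
  s[X,Y] = ((-0.4)·(2.4) + (0.6)·(-4.6) + (-0.4)·(1.4) + (2.6)·(-0.6) + (-2.4)·(1.4)) / 4 = -9.2/4 = -2.3
  s[Y,Y] = ((2.4)·(2.4) + (-4.6)·(-4.6) + (1.4)·(1.4) + (-0.6)·(-0.6) + (1.4)·(1.4)) / 4 = 31.2/4 = 7.8
  Sample standard deviations s_i = √(s[i,i]):
  s(X) = √(3.3) = 1.8166
  s(Y) = √(7.8) = 2.7928

Step 3 — r_{ij} = s_{ij} / (s_i · s_j):
  r[X,X] = 1 (diagonal).
  r[X,Y] = -2.3 / (1.8166 · 2.7928) = -2.3 / 5.0735 = -0.4533
  r[Y,Y] = 1 (diagonal).

R is symmetric with unit diagonal. Assembling:

R = [[1, -0.4533],
 [-0.4533, 1]]


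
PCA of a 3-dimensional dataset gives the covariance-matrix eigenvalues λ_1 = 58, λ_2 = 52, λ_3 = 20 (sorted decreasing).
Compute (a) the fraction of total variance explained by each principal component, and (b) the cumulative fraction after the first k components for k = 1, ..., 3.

Step 1 — total variance = trace(Sigma) = Σ λ_i = 58 + 52 + 20 = 130.

Step 2 — fraction explained by component i = λ_i / Σ λ:
  PC1: 58/130 = 0.4462
  PC2: 52/130 = 0.4
  PC3: 20/130 = 0.1538

Step 3 — cumulative fraction after k components = (λ_1 + ... + λ_k) / Σ λ:
  k = 1: 58/130 = 0.4462
  k = 2: (58 + 52)/130 = 110/130 = 0.8462
  k = 3: (58 + 52 + 20)/130 = 130/130 = 1

Summary (fraction, with percent):

explained: PC1 0.4462 (44.62%), PC2 0.4 (40%), PC3 0.1538 (15.38%);  cumulative: 0.4462, 0.8462, 1


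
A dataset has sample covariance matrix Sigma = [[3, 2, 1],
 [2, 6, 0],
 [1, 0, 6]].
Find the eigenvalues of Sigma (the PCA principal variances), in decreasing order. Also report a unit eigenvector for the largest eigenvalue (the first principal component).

Step 1 — characteristic polynomial p(λ) = det(λI - Sigma) = λ³ - tr·λ² + c_1·λ - det, where tr = trace, c_1 = sum of the principal 2×2 minors, det = det(Sigma):
  tr = 3 + 6 + 6 = 15,
  c_1 = (3·6 - (2)²) + (3·6 - (1)²) + (6·6 - (0)²) = 14 + 17 + 36 = 67,
  det = 3·(6·6 - (0)²) - (2)·((2)·6 - (0)·(1)) + (1)·((2)·(0) - 6·(1)) = 3·(36) - (2)·(12) + (1)·(-6) = 78.
  So p(λ) = λ³ - 15λ² + 67λ - 78.
Step 2 — look for an integer root (rational root theorem: any rational root is an integer divisor of 78). Testing λ = 6:
  p(6) = 216 - 540 + 402 - 78 = 0  ✓
  Dividing out (λ - 6): p(λ) = (λ - 6)(λ² - 9λ + 13).
Step 3 — remaining eigenvalues from the quadratic λ² - 9λ + 13 = 0:
  Δ = 9² - 4·13 = 81 - 52 = 29,  λ = (9 ± √29)/2 = (9 ± 5.3852)/2 ≈ 7.1926 or 1.8074.
  Sorted: λ_1 = 7.1926,  λ_2 = 6,  λ_3 = 1.8074  (check: sum = 15 = tr ✓).

Step 4 — unit eigenvector for λ_1 ≈ 7.1926: v spans the null space of (Sigma - λ_1 I), whose rows are
  r_1 = (-4.1926, 2, 1),  r_2 = (2, -1.1926, 0),  r_3 = (1, 0, -1.1926).
  v is orthogonal to every row, so take v ∝ r_1 × r_2 = ((2)·(0) - (1)·(-1.1926), (1)·(2) - (-4.1926)·(0), (-4.1926)·(-1.1926) - (2)·(2)) ≈ (1.1926, 2, 1).
  Let u = (1.1926, 2, 1).
  ||u|| = √((1.1926)² + (2)² + (1)²) = √(6.4223) ≈ 2.5342,  v_1 = u/||u|| ≈ (0.4706, 0.7892, 0.3946) (||v_1|| = 1).

λ_1 = 7.1926,  λ_2 = 6,  λ_3 = 1.8074;  v_1 ≈ (0.4706, 0.7892, 0.3946)


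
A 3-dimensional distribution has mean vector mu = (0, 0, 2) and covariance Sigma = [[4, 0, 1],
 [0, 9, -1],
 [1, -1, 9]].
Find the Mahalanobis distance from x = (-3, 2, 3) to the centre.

Step 1 — centre the observation: (x - mu) = (-3, 2, 1).

Step 2 — invert Sigma (cofactor / det for 3×3, or solve directly):
  Sigma^{-1} = [[0.2572, -0.0032, -0.0289],
 [-0.0032, 0.1125, 0.0129],
 [-0.0289, 0.0129, 0.1158]].

Step 3 — form the quadratic (x - mu)^T · Sigma^{-1} · (x - mu):
  Sigma^{-1} · (x - mu) = (-0.8071, 0.2476, 0.2283).
  (x - mu)^T · [Sigma^{-1} · (x - mu)] = (-3)·(-0.8071) + (2)·(0.2476) + (1)·(0.2283) = 3.1447.

Step 4 — take square root: d = √(3.1447) ≈ 1.7733.

d(x, mu) = √(3.1447) ≈ 1.7733


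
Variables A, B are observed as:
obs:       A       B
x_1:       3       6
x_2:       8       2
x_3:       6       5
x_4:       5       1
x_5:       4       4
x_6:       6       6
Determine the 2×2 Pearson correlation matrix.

Step 1 — column means:
  mean(A) = (3 + 8 + 6 + 5 + 4 + 6) / 6 = 32/6 = 5.3333
  mean(B) = (6 + 2 + 5 + 1 + 4 + 6) / 6 = 24/6 = 4

Step 2 — sample variances and covariances s[i,j] = (1/(n-1)) · Σ_k (x_{k,i} - mean_i) · (x_{k,j} - mean_j), with n-1 = 5:
  s[A,A] = ((-2.3333)·(-2.3333) + (2.6667)·(2.6667) + (0.6667)·(0.6667) + (-0.3333)·(-0.3333) + (-1.3333)·(-1.3333) + (0.6667)·(0.6667)) / 5 = 15.3333/5 = 3.0667
  s[A,B] = ((-2.3333)·(2) + (2.6667)·(-2) + (0.6667)·(1) + (-0.3333)·(-3) + (-1.3333)·(0) + (0.6667)·(2)) / 5 = -7/5 = -1.4
  s[B,B] = ((2)·(2) + (-2)·(-2) + (1)·(1) + (-3)·(-3) + (0)·(0) + (2)·(2)) / 5 = 22/5 = 4.4
  Sample standard deviations s_i = √(s[i,i]):
  s(A) = √(3.0667) = 1.7512
  s(B) = √(4.4) = 2.0976

Step 3 — r_{ij} = s_{ij} / (s_i · s_j):
  r[A,A] = 1 (diagonal).
  r[A,B] = -1.4 / (1.7512 · 2.0976) = -1.4 / 3.6733 = -0.3811
  r[B,B] = 1 (diagonal).

R is symmetric with unit diagonal. Assembling:

R = [[1, -0.3811],
 [-0.3811, 1]]


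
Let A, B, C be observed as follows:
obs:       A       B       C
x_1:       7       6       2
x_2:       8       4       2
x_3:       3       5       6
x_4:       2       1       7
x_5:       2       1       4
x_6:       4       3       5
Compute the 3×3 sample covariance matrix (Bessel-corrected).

Step 1 — column means:
  mean(A) = (7 + 8 + 3 + 2 + 2 + 4) / 6 = 26/6 = 4.3333
  mean(B) = (6 + 4 + 5 + 1 + 1 + 3) / 6 = 20/6 = 3.3333
  mean(C) = (2 + 2 + 6 + 7 + 4 + 5) / 6 = 26/6 = 4.3333

Step 2 — sample covariance S[i,j] = (1/(n-1)) · Σ_k (x_{k,i} - mean_i) · (x_{k,j} - mean_j), with n-1 = 5.
  S[A,A] = ((2.6667)·(2.6667) + (3.6667)·(3.6667) + (-1.3333)·(-1.3333) + (-2.3333)·(-2.3333) + (-2.3333)·(-2.3333) + (-0.3333)·(-0.3333)) / 5 = 33.3333/5 = 6.6667
  S[A,B] = ((2.6667)·(2.6667) + (3.6667)·(0.6667) + (-1.3333)·(1.6667) + (-2.3333)·(-2.3333) + (-2.3333)·(-2.3333) + (-0.3333)·(-0.3333)) / 5 = 18.3333/5 = 3.6667
  S[A,C] = ((2.6667)·(-2.3333) + (3.6667)·(-2.3333) + (-1.3333)·(1.6667) + (-2.3333)·(2.6667) + (-2.3333)·(-0.3333) + (-0.3333)·(0.6667)) / 5 = -22.6667/5 = -4.5333
  S[B,B] = ((2.6667)·(2.6667) + (0.6667)·(0.6667) + (1.6667)·(1.6667) + (-2.3333)·(-2.3333) + (-2.3333)·(-2.3333) + (-0.3333)·(-0.3333)) / 5 = 21.3333/5 = 4.2667
  S[B,C] = ((2.6667)·(-2.3333) + (0.6667)·(-2.3333) + (1.6667)·(1.6667) + (-2.3333)·(2.6667) + (-2.3333)·(-0.3333) + (-0.3333)·(0.6667)) / 5 = -10.6667/5 = -2.1333
  S[C,C] = ((-2.3333)·(-2.3333) + (-2.3333)·(-2.3333) + (1.6667)·(1.6667) + (2.6667)·(2.6667) + (-0.3333)·(-0.3333) + (0.6667)·(0.6667)) / 5 = 21.3333/5 = 4.2667

S is symmetric (S[j,i] = S[i,j]). Assembling:

S = [[6.6667, 3.6667, -4.5333],
 [3.6667, 4.2667, -2.1333],
 [-4.5333, -2.1333, 4.2667]]


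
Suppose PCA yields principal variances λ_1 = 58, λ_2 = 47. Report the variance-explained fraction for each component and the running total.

Step 1 — total variance = trace(Sigma) = Σ λ_i = 58 + 47 = 105.

Step 2 — fraction explained by component i = λ_i / Σ λ:
  PC1: 58/105 = 0.5524
  PC2: 47/105 = 0.4476

Step 3 — cumulative fraction after k components = (λ_1 + ... + λ_k) / Σ λ:
  k = 1: 58/105 = 0.5524
  k = 2: (58 + 47)/105 = 105/105 = 1

Summary (fraction, with percent):

explained: PC1 0.5524 (55.24%), PC2 0.4476 (44.76%);  cumulative: 0.5524, 1


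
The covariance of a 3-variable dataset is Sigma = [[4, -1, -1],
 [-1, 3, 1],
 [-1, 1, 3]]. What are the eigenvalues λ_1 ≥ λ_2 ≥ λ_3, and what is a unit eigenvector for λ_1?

Step 1 — characteristic polynomial p(λ) = det(λI - Sigma) = λ³ - tr·λ² + c_1·λ - det, where tr = trace, c_1 = sum of the principal 2×2 minors, det = det(Sigma):
  tr = 4 + 3 + 3 = 10,
  c_1 = (4·3 - (-1)²) + (4·3 - (-1)²) + (3·3 - (1)²) = 11 + 11 + 8 = 30,
  det = 4·(3·3 - (1)²) - (-1)·((-1)·3 - (1)·(-1)) + (-1)·((-1)·(1) - 3·(-1)) = 4·(8) - (-1)·(-2) + (-1)·(2) = 28.
  So p(λ) = λ³ - 10λ² + 30λ - 28.
Step 2 — look for an integer root (rational root theorem: any rational root is an integer divisor of 28). Testing λ = 2:
  p(2) = 8 - 40 + 60 - 28 = 0  ✓
  Dividing out (λ - 2): p(λ) = (λ - 2)(λ² - 8λ + 14).
Step 3 — remaining eigenvalues from the quadratic λ² - 8λ + 14 = 0:
  Δ = 8² - 4·14 = 64 - 56 = 8,  λ = (8 ± √8)/2 = (8 ± 2.8284)/2 ≈ 5.4142 or 2.5858.
  Sorted: λ_1 = 5.4142,  λ_2 = 2.5858,  λ_3 = 2  (check: sum = 10 = tr ✓).

Step 4 — unit eigenvector for λ_1 ≈ 5.4142: v spans the null space of (Sigma - λ_1 I), whose rows are
  r_1 = (-1.4142, -1, -1),  r_2 = (-1, -2.4142, 1),  r_3 = (-1, 1, -2.4142).
  v is orthogonal to every row, so take v ∝ r_1 × r_2 = ((-1)·(1) - (-1)·(-2.4142), (-1)·(-1) - (-1.4142)·(1), (-1.4142)·(-2.4142) - (-1)·(-1)) ≈ (-3.4142, 2.4142, 2.4142).
  Rescale (multiply by -1 so the first nonzero entry is positive): u = (3.4142, -2.4142, -2.4142).
  ||u|| = √((3.4142)² + (-2.4142)² + (-2.4142)²) = √(23.3137) ≈ 4.8284,  v_1 = u/||u|| ≈ (0.7071, -0.5, -0.5) (||v_1|| = 1).

λ_1 = 5.4142,  λ_2 = 2.5858,  λ_3 = 2;  v_1 ≈ (0.7071, -0.5, -0.5)


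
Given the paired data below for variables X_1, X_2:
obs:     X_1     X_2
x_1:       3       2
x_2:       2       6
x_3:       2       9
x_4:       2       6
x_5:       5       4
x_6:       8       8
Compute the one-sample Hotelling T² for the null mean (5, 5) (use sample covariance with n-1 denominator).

Step 1 — sample mean vector:
  mean(X_1) = (3 + 2 + 2 + 2 + 5 + 8) / 6 = 22/6 = 3.6667
  mean(X_2) = (2 + 6 + 9 + 6 + 4 + 8) / 6 = 35/6 = 5.8333
  x̄ = (3.6667, 5.8333),  deviation x̄ - mu_0 = (3.6667, 5.8333) - (5, 5) = (-1.3333, 0.8333).

Step 2 — sample covariance matrix, S[i,j] = (1/(n-1)) · Σ_k (x_{k,i} - mean_i) · (x_{k,j} - mean_j), divisor n-1 = 5:
  S[X_1,X_1] = ((-0.6667)·(-0.6667) + (-1.6667)·(-1.6667) + (-1.6667)·(-1.6667) + (-1.6667)·(-1.6667) + (1.3333)·(1.3333) + (4.3333)·(4.3333)) / 5 = 29.3333/5 = 5.8667
  S[X_1,X_2] = ((-0.6667)·(-3.8333) + (-1.6667)·(0.1667) + (-1.6667)·(3.1667) + (-1.6667)·(0.1667) + (1.3333)·(-1.8333) + (4.3333)·(2.1667)) / 5 = 3.6667/5 = 0.7333
  S[X_2,X_2] = ((-3.8333)·(-3.8333) + (0.1667)·(0.1667) + (3.1667)·(3.1667) + (0.1667)·(0.1667) + (-1.8333)·(-1.8333) + (2.1667)·(2.1667)) / 5 = 32.8333/5 = 6.5667
  S = [[5.8667, 0.7333],
 [0.7333, 6.5667]].

Step 3 — invert S. det(S) = 5.8667·6.5667 - (0.7333)² = 37.9867.
  S^{-1} = (1/det) · [[d, -b], [-b, a]] = [[0.1729, -0.0193],
 [-0.0193, 0.1544]].

Step 4 — quadratic form (x̄ - mu_0)^T · S^{-1} · (x̄ - mu_0):
  S^{-1} · (x̄ - mu_0) = (-0.2466, 0.1544),
  (x̄ - mu_0)^T · [...] = (-1.3333)·(-0.2466) + (0.8333)·(0.1544) = 0.4575.

Step 5 — scale by n: T² = 6 · 0.4575 = 2.7448.

T² ≈ 2.7448


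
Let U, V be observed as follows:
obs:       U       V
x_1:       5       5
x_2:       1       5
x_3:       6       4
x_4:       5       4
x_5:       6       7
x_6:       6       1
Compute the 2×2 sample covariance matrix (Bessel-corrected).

Step 1 — column means:
  mean(U) = (5 + 1 + 6 + 5 + 6 + 6) / 6 = 29/6 = 4.8333
  mean(V) = (5 + 5 + 4 + 4 + 7 + 1) / 6 = 26/6 = 4.3333

Step 2 — sample covariance S[i,j] = (1/(n-1)) · Σ_k (x_{k,i} - mean_i) · (x_{k,j} - mean_j), with n-1 = 5.
  S[U,U] = ((0.1667)·(0.1667) + (-3.8333)·(-3.8333) + (1.1667)·(1.1667) + (0.1667)·(0.1667) + (1.1667)·(1.1667) + (1.1667)·(1.1667)) / 5 = 18.8333/5 = 3.7667
  S[U,V] = ((0.1667)·(0.6667) + (-3.8333)·(0.6667) + (1.1667)·(-0.3333) + (0.1667)·(-0.3333) + (1.1667)·(2.6667) + (1.1667)·(-3.3333)) / 5 = -3.6667/5 = -0.7333
  S[V,V] = ((0.6667)·(0.6667) + (0.6667)·(0.6667) + (-0.3333)·(-0.3333) + (-0.3333)·(-0.3333) + (2.6667)·(2.6667) + (-3.3333)·(-3.3333)) / 5 = 19.3333/5 = 3.8667

S is symmetric (S[j,i] = S[i,j]). Assembling:

S = [[3.7667, -0.7333],
 [-0.7333, 3.8667]]


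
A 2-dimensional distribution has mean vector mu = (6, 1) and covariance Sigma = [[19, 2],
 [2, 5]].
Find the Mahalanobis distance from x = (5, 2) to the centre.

Step 1 — centre the observation: (x - mu) = (-1, 1).

Step 2 — invert Sigma. det(Sigma) = 19·5 - (2)² = 91.
  Sigma^{-1} = (1/det) · [[d, -b], [-b, a]] = [[0.0549, -0.022],
 [-0.022, 0.2088]].

Step 3 — form the quadratic (x - mu)^T · Sigma^{-1} · (x - mu):
  Sigma^{-1} · (x - mu) = (-0.0769, 0.2308).
  (x - mu)^T · [Sigma^{-1} · (x - mu)] = (-1)·(-0.0769) + (1)·(0.2308) = 0.3077.

Step 4 — take square root: d = √(0.3077) ≈ 0.5547.

d(x, mu) = √(0.3077) ≈ 0.5547


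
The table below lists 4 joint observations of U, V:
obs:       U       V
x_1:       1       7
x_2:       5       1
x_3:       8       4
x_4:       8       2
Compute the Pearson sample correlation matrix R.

Step 1 — column means:
  mean(U) = (1 + 5 + 8 + 8) / 4 = 22/4 = 5.5
  mean(V) = (7 + 1 + 4 + 2) / 4 = 14/4 = 3.5

Step 2 — sample variances and covariances s[i,j] = (1/(n-1)) · Σ_k (x_{k,i} - mean_i) · (x_{k,j} - mean_j), with n-1 = 3:
  s[U,U] = ((-4.5)·(-4.5) + (-0.5)·(-0.5) + (2.5)·(2.5) + (2.5)·(2.5)) / 3 = 33/3 = 11
  s[U,V] = ((-4.5)·(3.5) + (-0.5)·(-2.5) + (2.5)·(0.5) + (2.5)·(-1.5)) / 3 = -17/3 = -5.6667
  s[V,V] = ((3.5)·(3.5) + (-2.5)·(-2.5) + (0.5)·(0.5) + (-1.5)·(-1.5)) / 3 = 21/3 = 7
  Sample standard deviations s_i = √(s[i,i]):
  s(U) = √(11) = 3.3166
  s(V) = √(7) = 2.6458

Step 3 — r_{ij} = s_{ij} / (s_i · s_j):
  r[U,U] = 1 (diagonal).
  r[U,V] = -5.6667 / (3.3166 · 2.6458) = -5.6667 / 8.775 = -0.6458
  r[V,V] = 1 (diagonal).

R is symmetric with unit diagonal. Assembling:

R = [[1, -0.6458],
 [-0.6458, 1]]


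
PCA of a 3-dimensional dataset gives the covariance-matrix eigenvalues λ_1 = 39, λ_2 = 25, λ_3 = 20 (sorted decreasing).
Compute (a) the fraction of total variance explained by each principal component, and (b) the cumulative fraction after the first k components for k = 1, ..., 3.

Step 1 — total variance = trace(Sigma) = Σ λ_i = 39 + 25 + 20 = 84.

Step 2 — fraction explained by component i = λ_i / Σ λ:
  PC1: 39/84 = 0.4643
  PC2: 25/84 = 0.2976
  PC3: 20/84 = 0.2381

Step 3 — cumulative fraction after k components = (λ_1 + ... + λ_k) / Σ λ:
  k = 1: 39/84 = 0.4643
  k = 2: (39 + 25)/84 = 64/84 = 0.7619
  k = 3: (39 + 25 + 20)/84 = 84/84 = 1

Summary (fraction, with percent):

explained: PC1 0.4643 (46.43%), PC2 0.2976 (29.76%), PC3 0.2381 (23.81%);  cumulative: 0.4643, 0.7619, 1


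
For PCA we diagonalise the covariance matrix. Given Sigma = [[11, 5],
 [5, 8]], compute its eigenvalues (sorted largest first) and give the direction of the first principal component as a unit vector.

Step 1 — characteristic polynomial of 2×2 Sigma:
  det(Sigma - λI) = λ² - trace · λ + det = 0.
  trace = 11 + 8 = 19, det = 11·8 - (5)² = 63.
Step 2 — discriminant:
  Δ = trace² - 4·det = 361 - 252 = 109.
Step 3 — eigenvalues:
  λ = (trace ± √Δ)/2 = (19 ± 10.4403)/2,
  λ_1 = 14.7202,  λ_2 = 4.2798.

Step 4 — unit eigenvector for λ_1: solve (Sigma - λ_1 I)v = 0. First row:
  (11 - 14.7202)·v_x + (5)·v_y = 0, i.e. (-3.7202)·v_x + (5)·v_y = 0,
  so v ∝ (b, λ_1 - a) = (5, 3.7202) = u.
  ||u|| = √((5)² + (3.7202)²) = √(38.8395) ≈ 6.2321,
  v_1 = u/||u|| ≈ (0.8023, 0.5969) (||v_1|| = 1).

λ_1 = 14.7202,  λ_2 = 4.2798;  v_1 ≈ (0.8023, 0.5969)


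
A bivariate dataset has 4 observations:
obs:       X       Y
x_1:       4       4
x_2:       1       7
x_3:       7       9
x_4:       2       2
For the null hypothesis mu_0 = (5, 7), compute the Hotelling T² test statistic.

Step 1 — sample mean vector:
  mean(X) = (4 + 1 + 7 + 2) / 4 = 14/4 = 3.5
  mean(Y) = (4 + 7 + 9 + 2) / 4 = 22/4 = 5.5
  x̄ = (3.5, 5.5),  deviation x̄ - mu_0 = (3.5, 5.5) - (5, 7) = (-1.5, -1.5).

Step 2 — sample covariance matrix, S[i,j] = (1/(n-1)) · Σ_k (x_{k,i} - mean_i) · (x_{k,j} - mean_j), divisor n-1 = 3:
  S[X,X] = ((0.5)·(0.5) + (-2.5)·(-2.5) + (3.5)·(3.5) + (-1.5)·(-1.5)) / 3 = 21/3 = 7
  S[X,Y] = ((0.5)·(-1.5) + (-2.5)·(1.5) + (3.5)·(3.5) + (-1.5)·(-3.5)) / 3 = 13/3 = 4.3333
  S[Y,Y] = ((-1.5)·(-1.5) + (1.5)·(1.5) + (3.5)·(3.5) + (-3.5)·(-3.5)) / 3 = 29/3 = 9.6667
  S = [[7, 4.3333],
 [4.3333, 9.6667]].

Step 3 — invert S. det(S) = 7·9.6667 - (4.3333)² = 48.8889.
  S^{-1} = (1/det) · [[d, -b], [-b, a]] = [[0.1977, -0.0886],
 [-0.0886, 0.1432]].

Step 4 — quadratic form (x̄ - mu_0)^T · S^{-1} · (x̄ - mu_0):
  S^{-1} · (x̄ - mu_0) = (-0.1636, -0.0818),
  (x̄ - mu_0)^T · [...] = (-1.5)·(-0.1636) + (-1.5)·(-0.0818) = 0.3682.

Step 5 — scale by n: T² = 4 · 0.3682 = 1.4727.

T² ≈ 1.4727


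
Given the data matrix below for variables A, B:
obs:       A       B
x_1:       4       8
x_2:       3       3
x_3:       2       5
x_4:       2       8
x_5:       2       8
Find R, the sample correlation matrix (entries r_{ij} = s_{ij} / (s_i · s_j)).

Step 1 — column means:
  mean(A) = (4 + 3 + 2 + 2 + 2) / 5 = 13/5 = 2.6
  mean(B) = (8 + 3 + 5 + 8 + 8) / 5 = 32/5 = 6.4

Step 2 — sample variances and covariances s[i,j] = (1/(n-1)) · Σ_k (x_{k,i} - mean_i) · (x_{k,j} - mean_j), with n-1 = 4:
  s[A,A] = ((1.4)·(1.4) + (0.4)·(0.4) + (-0.6)·(-0.6) + (-0.6)·(-0.6) + (-0.6)·(-0.6)) / 4 = 3.2/4 = 0.8
  s[A,B] = ((1.4)·(1.6) + (0.4)·(-3.4) + (-0.6)·(-1.4) + (-0.6)·(1.6) + (-0.6)·(1.6)) / 4 = -0.2/4 = -0.05
  s[B,B] = ((1.6)·(1.6) + (-3.4)·(-3.4) + (-1.4)·(-1.4) + (1.6)·(1.6) + (1.6)·(1.6)) / 4 = 21.2/4 = 5.3
  Sample standard deviations s_i = √(s[i,i]):
  s(A) = √(0.8) = 0.8944
  s(B) = √(5.3) = 2.3022

Step 3 — r_{ij} = s_{ij} / (s_i · s_j):
  r[A,A] = 1 (diagonal).
  r[A,B] = -0.05 / (0.8944 · 2.3022) = -0.05 / 2.0591 = -0.0243
  r[B,B] = 1 (diagonal).

R is symmetric with unit diagonal. Assembling:

R = [[1, -0.0243],
 [-0.0243, 1]]


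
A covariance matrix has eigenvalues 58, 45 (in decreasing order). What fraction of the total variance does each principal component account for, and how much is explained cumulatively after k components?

Step 1 — total variance = trace(Sigma) = Σ λ_i = 58 + 45 = 103.

Step 2 — fraction explained by component i = λ_i / Σ λ:
  PC1: 58/103 = 0.5631
  PC2: 45/103 = 0.4369

Step 3 — cumulative fraction after k components = (λ_1 + ... + λ_k) / Σ λ:
  k = 1: 58/103 = 0.5631
  k = 2: (58 + 45)/103 = 103/103 = 1

Summary (fraction, with percent):

explained: PC1 0.5631 (56.31%), PC2 0.4369 (43.69%);  cumulative: 0.5631, 1


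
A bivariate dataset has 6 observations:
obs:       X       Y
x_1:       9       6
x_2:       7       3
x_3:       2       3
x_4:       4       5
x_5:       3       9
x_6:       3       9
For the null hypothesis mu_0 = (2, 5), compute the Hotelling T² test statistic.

Step 1 — sample mean vector:
  mean(X) = (9 + 7 + 2 + 4 + 3 + 3) / 6 = 28/6 = 4.6667
  mean(Y) = (6 + 3 + 3 + 5 + 9 + 9) / 6 = 35/6 = 5.8333
  x̄ = (4.6667, 5.8333),  deviation x̄ - mu_0 = (4.6667, 5.8333) - (2, 5) = (2.6667, 0.8333).

Step 2 — sample covariance matrix, S[i,j] = (1/(n-1)) · Σ_k (x_{k,i} - mean_i) · (x_{k,j} - mean_j), divisor n-1 = 5:
  S[X,X] = ((4.3333)·(4.3333) + (2.3333)·(2.3333) + (-2.6667)·(-2.6667) + (-0.6667)·(-0.6667) + (-1.6667)·(-1.6667) + (-1.6667)·(-1.6667)) / 5 = 37.3333/5 = 7.4667
  S[X,Y] = ((4.3333)·(0.1667) + (2.3333)·(-2.8333) + (-2.6667)·(-2.8333) + (-0.6667)·(-0.8333) + (-1.6667)·(3.1667) + (-1.6667)·(3.1667)) / 5 = -8.3333/5 = -1.6667
  S[Y,Y] = ((0.1667)·(0.1667) + (-2.8333)·(-2.8333) + (-2.8333)·(-2.8333) + (-0.8333)·(-0.8333) + (3.1667)·(3.1667) + (3.1667)·(3.1667)) / 5 = 36.8333/5 = 7.3667
  S = [[7.4667, -1.6667],
 [-1.6667, 7.3667]].

Step 3 — invert S. det(S) = 7.4667·7.3667 - (-1.6667)² = 52.2267.
  S^{-1} = (1/det) · [[d, -b], [-b, a]] = [[0.1411, 0.0319],
 [0.0319, 0.143]].

Step 4 — quadratic form (x̄ - mu_0)^T · S^{-1} · (x̄ - mu_0):
  S^{-1} · (x̄ - mu_0) = (0.4027, 0.2042),
  (x̄ - mu_0)^T · [...] = (2.6667)·(0.4027) + (0.8333)·(0.2042) = 1.2441.

Step 5 — scale by n: T² = 6 · 1.2441 = 7.4649.

T² ≈ 7.4649


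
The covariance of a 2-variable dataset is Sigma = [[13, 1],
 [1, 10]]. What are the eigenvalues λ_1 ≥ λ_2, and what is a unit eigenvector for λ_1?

Step 1 — characteristic polynomial of 2×2 Sigma:
  det(Sigma - λI) = λ² - trace · λ + det = 0.
  trace = 13 + 10 = 23, det = 13·10 - (1)² = 129.
Step 2 — discriminant:
  Δ = trace² - 4·det = 529 - 516 = 13.
Step 3 — eigenvalues:
  λ = (trace ± √Δ)/2 = (23 ± 3.6056)/2,
  λ_1 = 13.3028,  λ_2 = 9.6972.

Step 4 — unit eigenvector for λ_1: solve (Sigma - λ_1 I)v = 0. First row:
  (13 - 13.3028)·v_x + (1)·v_y = 0, i.e. (-0.3028)·v_x + (1)·v_y = 0,
  so v ∝ (b, λ_1 - a) = (1, 0.3028) = u.
  ||u|| = √((1)² + (0.3028)²) = √(1.0917) ≈ 1.0448,
  v_1 = u/||u|| ≈ (0.9571, 0.2898) (||v_1|| = 1).

λ_1 = 13.3028,  λ_2 = 9.6972;  v_1 ≈ (0.9571, 0.2898)


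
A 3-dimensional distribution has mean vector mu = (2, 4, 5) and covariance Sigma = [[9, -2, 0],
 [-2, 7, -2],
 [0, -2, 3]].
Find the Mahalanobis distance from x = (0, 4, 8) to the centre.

Step 1 — centre the observation: (x - mu) = (-2, 0, 3).

Step 2 — invert Sigma (cofactor / det for 3×3, or solve directly):
  Sigma^{-1} = [[0.1206, 0.0426, 0.0284],
 [0.0426, 0.1915, 0.1277],
 [0.0284, 0.1277, 0.4184]].

Step 3 — form the quadratic (x - mu)^T · Sigma^{-1} · (x - mu):
  Sigma^{-1} · (x - mu) = (-0.156, 0.2979, 1.1986).
  (x - mu)^T · [Sigma^{-1} · (x - mu)] = (-2)·(-0.156) + (0)·(0.2979) + (3)·(1.1986) = 3.9078.

Step 4 — take square root: d = √(3.9078) ≈ 1.9768.

d(x, mu) = √(3.9078) ≈ 1.9768


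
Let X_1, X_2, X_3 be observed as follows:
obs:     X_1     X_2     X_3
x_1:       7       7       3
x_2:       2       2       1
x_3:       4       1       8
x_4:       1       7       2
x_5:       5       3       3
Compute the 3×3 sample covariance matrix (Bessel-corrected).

Step 1 — column means:
  mean(X_1) = (7 + 2 + 4 + 1 + 5) / 5 = 19/5 = 3.8
  mean(X_2) = (7 + 2 + 1 + 7 + 3) / 5 = 20/5 = 4
  mean(X_3) = (3 + 1 + 8 + 2 + 3) / 5 = 17/5 = 3.4

Step 2 — sample covariance S[i,j] = (1/(n-1)) · Σ_k (x_{k,i} - mean_i) · (x_{k,j} - mean_j), with n-1 = 4.
  S[X_1,X_1] = ((3.2)·(3.2) + (-1.8)·(-1.8) + (0.2)·(0.2) + (-2.8)·(-2.8) + (1.2)·(1.2)) / 4 = 22.8/4 = 5.7
  S[X_1,X_2] = ((3.2)·(3) + (-1.8)·(-2) + (0.2)·(-3) + (-2.8)·(3) + (1.2)·(-1)) / 4 = 3/4 = 0.75
  S[X_1,X_3] = ((3.2)·(-0.4) + (-1.8)·(-2.4) + (0.2)·(4.6) + (-2.8)·(-1.4) + (1.2)·(-0.4)) / 4 = 7.4/4 = 1.85
  S[X_2,X_2] = ((3)·(3) + (-2)·(-2) + (-3)·(-3) + (3)·(3) + (-1)·(-1)) / 4 = 32/4 = 8
  S[X_2,X_3] = ((3)·(-0.4) + (-2)·(-2.4) + (-3)·(4.6) + (3)·(-1.4) + (-1)·(-0.4)) / 4 = -14/4 = -3.5
  S[X_3,X_3] = ((-0.4)·(-0.4) + (-2.4)·(-2.4) + (4.6)·(4.6) + (-1.4)·(-1.4) + (-0.4)·(-0.4)) / 4 = 29.2/4 = 7.3

S is symmetric (S[j,i] = S[i,j]). Assembling:

S = [[5.7, 0.75, 1.85],
 [0.75, 8, -3.5],
 [1.85, -3.5, 7.3]]


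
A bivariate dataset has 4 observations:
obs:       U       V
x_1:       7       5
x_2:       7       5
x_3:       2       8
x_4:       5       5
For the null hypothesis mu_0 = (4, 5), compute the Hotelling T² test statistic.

Step 1 — sample mean vector:
  mean(U) = (7 + 7 + 2 + 5) / 4 = 21/4 = 5.25
  mean(V) = (5 + 5 + 8 + 5) / 4 = 23/4 = 5.75
  x̄ = (5.25, 5.75),  deviation x̄ - mu_0 = (5.25, 5.75) - (4, 5) = (1.25, 0.75).

Step 2 — sample covariance matrix, S[i,j] = (1/(n-1)) · Σ_k (x_{k,i} - mean_i) · (x_{k,j} - mean_j), divisor n-1 = 3:
  S[U,U] = ((1.75)·(1.75) + (1.75)·(1.75) + (-3.25)·(-3.25) + (-0.25)·(-0.25)) / 3 = 16.75/3 = 5.5833
  S[U,V] = ((1.75)·(-0.75) + (1.75)·(-0.75) + (-3.25)·(2.25) + (-0.25)·(-0.75)) / 3 = -9.75/3 = -3.25
  S[V,V] = ((-0.75)·(-0.75) + (-0.75)·(-0.75) + (2.25)·(2.25) + (-0.75)·(-0.75)) / 3 = 6.75/3 = 2.25
  S = [[5.5833, -3.25],
 [-3.25, 2.25]].

Step 3 — invert S. det(S) = 5.5833·2.25 - (-3.25)² = 2.
  S^{-1} = (1/det) · [[d, -b], [-b, a]] = [[1.125, 1.625],
 [1.625, 2.7917]].

Step 4 — quadratic form (x̄ - mu_0)^T · S^{-1} · (x̄ - mu_0):
  S^{-1} · (x̄ - mu_0) = (2.625, 4.125),
  (x̄ - mu_0)^T · [...] = (1.25)·(2.625) + (0.75)·(4.125) = 6.375.

Step 5 — scale by n: T² = 4 · 6.375 = 25.5.

T² ≈ 25.5


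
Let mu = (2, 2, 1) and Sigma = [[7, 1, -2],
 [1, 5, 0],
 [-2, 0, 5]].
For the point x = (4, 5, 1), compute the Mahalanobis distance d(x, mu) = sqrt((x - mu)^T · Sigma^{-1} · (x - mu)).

Step 1 — centre the observation: (x - mu) = (2, 3, 0).

Step 2 — invert Sigma (cofactor / det for 3×3, or solve directly):
  Sigma^{-1} = [[0.1667, -0.0333, 0.0667],
 [-0.0333, 0.2067, -0.0133],
 [0.0667, -0.0133, 0.2267]].

Step 3 — form the quadratic (x - mu)^T · Sigma^{-1} · (x - mu):
  Sigma^{-1} · (x - mu) = (0.2333, 0.5533, 0.0933).
  (x - mu)^T · [Sigma^{-1} · (x - mu)] = (2)·(0.2333) + (3)·(0.5533) + (0)·(0.0933) = 2.1267.

Step 4 — take square root: d = √(2.1267) ≈ 1.4583.

d(x, mu) = √(2.1267) ≈ 1.4583


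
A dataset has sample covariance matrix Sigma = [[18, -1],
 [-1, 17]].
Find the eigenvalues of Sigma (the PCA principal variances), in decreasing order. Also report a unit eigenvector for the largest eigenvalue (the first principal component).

Step 1 — characteristic polynomial of 2×2 Sigma:
  det(Sigma - λI) = λ² - trace · λ + det = 0.
  trace = 18 + 17 = 35, det = 18·17 - (-1)² = 305.
Step 2 — discriminant:
  Δ = trace² - 4·det = 1225 - 1220 = 5.
Step 3 — eigenvalues:
  λ = (trace ± √Δ)/2 = (35 ± 2.2361)/2,
  λ_1 = 18.618,  λ_2 = 16.382.

Step 4 — unit eigenvector for λ_1: solve (Sigma - λ_1 I)v = 0. First row:
  (18 - 18.618)·v_x + (-1)·v_y = 0, i.e. (-0.618)·v_x + (-1)·v_y = 0,
  so v ∝ (b, λ_1 - a) = (-1, 0.618); multiply by -1 so the first entry is positive: u = (1, -0.618).
  ||u|| = √((1)² + (-0.618)²) = √(1.382) ≈ 1.1756,
  v_1 = u/||u|| ≈ (0.8507, -0.5257) (||v_1|| = 1).

λ_1 = 18.618,  λ_2 = 16.382;  v_1 ≈ (0.8507, -0.5257)
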